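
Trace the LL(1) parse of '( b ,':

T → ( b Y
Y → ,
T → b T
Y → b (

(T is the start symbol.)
Stack is shown with the top on the left.

Stack    Input    Action
------------------------
T $      ( b , $  output T → ( b Y
( b Y $  ( b , $  match '('
b Y $    b , $    match 'b'
Y $      , $      output Y → ,
, $      , $      match ','
$        $        accept

The string is accepted.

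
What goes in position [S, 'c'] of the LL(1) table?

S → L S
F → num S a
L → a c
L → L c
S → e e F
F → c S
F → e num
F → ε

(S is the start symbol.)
Empty (error entry)

To find M[S, 'c'], we find productions for S where 'c' is in the predict set (PREDICT(N → α) = (FIRST(α) \ {ε}) ∪ (FOLLOW(N) if α ⇒* ε)).

Relevant sets:
  FIRST(L) = { 'a' }

S → L S: PREDICT = { 'a' }
S → e e F: PREDICT = { 'e' }

M[S, 'c'] is empty (no production applies)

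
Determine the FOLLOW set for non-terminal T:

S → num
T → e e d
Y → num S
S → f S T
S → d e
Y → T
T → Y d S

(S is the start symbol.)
{ $, 'd', 'e', 'num' }

In S → f S T: T is at the end, add FOLLOW(S)
In Y → T: T is at the end, add FOLLOW(Y)

The FOLLOW sets referred to above (computed the same way, to a fixed point):
  FOLLOW(S) = { $, 'd', 'e', 'num' }
  FOLLOW(Y) = { 'd' }

Taking the union: FOLLOW(T) = { $, 'd', 'e', 'num' }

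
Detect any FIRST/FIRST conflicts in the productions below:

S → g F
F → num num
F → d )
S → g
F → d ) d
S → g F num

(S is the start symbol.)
Yes. S → g F / S → g on { 'g' }; S → g F / S → g F num on { 'g' }; S → g / S → g F num on { 'g' }; F → d ')' / F → d ')' d on { 'd' }

A FIRST/FIRST conflict occurs when two productions N → α and N → β for the same non-terminal have FIRST(α) ∩ FIRST(β) ≠ ∅ (with ε ∈ FIRST of a nullable right-hand side, so two nullable alternatives also conflict).

Productions for S:
  S → g F: FIRST = { 'g' }
  S → g: FIRST = { 'g' }
  S → g F num: FIRST = { 'g' }
Productions for F:
  F → num num: FIRST = { 'num' }
  F → d ): FIRST = { 'd' }
  F → d ) d: FIRST = { 'd' }

Conflict for S: S → g F and S → g
  Overlap: { 'g' }
Conflict for S: S → g F and S → g F num
  Overlap: { 'g' }
Conflict for S: S → g and S → g F num
  Overlap: { 'g' }
Conflict for F: F → d ) and F → d ) d
  Overlap: { 'd' }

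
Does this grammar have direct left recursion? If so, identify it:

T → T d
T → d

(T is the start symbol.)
T → T d: LEFT RECURSIVE (starts with T)
T → d: starts with d

The grammar has direct left recursion on: T.

Answer: Yes, T is left-recursive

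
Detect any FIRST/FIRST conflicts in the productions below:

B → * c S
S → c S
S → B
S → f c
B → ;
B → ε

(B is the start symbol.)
A FIRST/FIRST conflict occurs when two productions N → α and N → β for the same non-terminal have FIRST(α) ∩ FIRST(β) ≠ ∅ (with ε ∈ FIRST of a nullable right-hand side, so two nullable alternatives also conflict).

FIRST sets of the non-terminals at (or reachable through a nullable prefix from) the front of some alternative:
  FIRST(B) = { '*', ';', ε }

Productions for B:
  B → * c S: FIRST = { '*' }
  B → ;: FIRST = { ';' }
  B → ε: FIRST = { ε }
Productions for S:
  S → c S: FIRST = { 'c' }
  S → B: FIRST = { '*', ';', ε }
  S → f c: FIRST = { 'f' }

All alternatives of each non-terminal have pairwise disjoint FIRST sets.

Answer: No FIRST/FIRST conflicts.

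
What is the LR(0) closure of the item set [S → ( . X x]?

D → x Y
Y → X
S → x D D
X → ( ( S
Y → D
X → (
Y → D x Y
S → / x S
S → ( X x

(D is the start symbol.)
To compute CLOSURE, for each item [A → α.Bβ] where B is a non-terminal, add [B → .γ] for all productions B → γ; repeat for the newly added items until nothing changes.

Start with: [S → ( . X x]
  [S → ( . X x] has the dot before X: add [X → . ( ( S], [X → . (]
No further items can be added.

CLOSURE = { [S → ( . X x], [X → . ( ( S], [X → . (] }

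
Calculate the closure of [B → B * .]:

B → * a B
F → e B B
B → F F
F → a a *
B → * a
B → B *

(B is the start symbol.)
{ [B → B * .] }

To compute CLOSURE, for each item [A → α.Bβ] where B is a non-terminal, add [B → .γ] for all productions B → γ; repeat for the newly added items until nothing changes.

Start with: [B → B * .]
The dot is at the end, so nothing is added.

CLOSURE = { [B → B * .] }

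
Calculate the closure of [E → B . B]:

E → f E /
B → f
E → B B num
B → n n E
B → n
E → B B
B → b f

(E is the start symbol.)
{ [B → . b f], [B → . f], [B → . n n E], [B → . n], [E → B . B] }

Start with: [E → B . B]
  [E → B . B] has the dot before B: add [B → . f], [B → . n n E], [B → . n], [B → . b f]
No further items can be added.

CLOSURE = { [B → . b f], [B → . f], [B → . n n E], [B → . n], [E → B . B] }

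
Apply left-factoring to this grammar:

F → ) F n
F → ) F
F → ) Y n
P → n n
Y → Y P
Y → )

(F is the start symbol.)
Left-factoring transforms A → αβ₁ | αβ₂ into A → αA' and A' → β₁ | β₂
(α is the longest common prefix among the alternatives). Repeat until
no nonterminal has two alternatives with a common prefix.

Round 1: F has alternatives sharing prefix ')'. Introduce F': F → ) F'
  Add: F' → F n
  Add: F' → F
  Add: F' → Y n

Round 2: F' has alternatives sharing prefix 'F'. Introduce F'': F' → F F''
  Add: F'' → n
  Add: F'' → ε

No remaining common prefixes — done.

Resulting grammar:
F → ) F'
F' → F F''
F'' → n
F'' → ε
F' → Y n
P → n n
Y → Y P
Y → )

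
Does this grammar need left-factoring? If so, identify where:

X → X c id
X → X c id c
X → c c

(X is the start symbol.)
Yes, X has productions with common prefix 'X c id'

Left-factoring is needed when two productions for the same non-terminal
share a common prefix on the right-hand side.

Productions for X:
  X → X c id
  X → X c id c
  X → c c

Found common prefix 'X c id' in productions for X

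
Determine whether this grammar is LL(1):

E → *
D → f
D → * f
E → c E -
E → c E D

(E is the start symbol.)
A grammar is LL(1) if for each non-terminal N with multiple productions, the predict sets of those productions are pairwise disjoint, where PREDICT(N → α) = (FIRST(α) \ {ε}) ∪ (FOLLOW(N) if α ⇒* ε).

For E:
  PREDICT(E → '*') = { '*' }
  PREDICT(E → c E '-') = { 'c' }
  PREDICT(E → c E D) = { 'c' }
For D:
  PREDICT(D → f) = { 'f' }
  PREDICT(D → '*' f) = { '*' }

Conflict found: Predict set conflict for E: { 'c' }
The grammar is NOT LL(1).

Answer: No. Predict set conflict for E: { 'c' }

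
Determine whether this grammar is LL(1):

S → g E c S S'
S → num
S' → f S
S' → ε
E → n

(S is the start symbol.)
No. Predict set conflict for S': { 'f' }

A grammar is LL(1) if for each non-terminal N with multiple productions, the predict sets of those productions are pairwise disjoint, where PREDICT(N → α) = (FIRST(α) \ {ε}) ∪ (FOLLOW(N) if α ⇒* ε).

Relevant sets:
  FOLLOW(S') = { $, 'f' }

For S:
  PREDICT(S → g E c S S') = { 'g' }
  PREDICT(S → num) = { 'num' }
For S':
  PREDICT(S' → f S) = { 'f' }
  PREDICT(S' → ε) = { $, 'f' }
E has a single production, so nothing to check there.

Conflict found: Predict set conflict for S': { 'f' }
The grammar is NOT LL(1).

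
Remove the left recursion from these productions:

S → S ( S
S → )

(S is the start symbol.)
S → ) S'
S' → ( S S'
S' → ε

S is directly left-recursive. The standard transformation for
  A → A α₁ | ... | A α_m | β₁ | ... | β_n
is
  A  → β₁ A' | ... | β_n A'
  A' → α₁ A' | ... | α_m A' | ε

S → ) becomes S → ) S'
S → S ( S becomes S' → ( S S'
Add S' → ε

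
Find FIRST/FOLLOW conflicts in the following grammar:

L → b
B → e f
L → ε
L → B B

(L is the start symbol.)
A FIRST/FOLLOW conflict occurs when a non-terminal N has a nullable alternative N → β (β ⇒* ε) and another alternative N → α with FIRST(α) ∩ FOLLOW(N) ≠ ∅: on such a lookahead the parser cannot decide between expanding α and letting N vanish via β.

Nullable non-terminals: L.
FIRST sets used below: FIRST(B) = { 'e' }

L: nullable alternative(s) L → ε; FOLLOW(L) = { $ }
  L → b: FIRST \ {ε} = { 'b' } — disjoint from FOLLOW(L)
  L → ε: FIRST \ {ε} = { } — this is the only nullable alternative, skip
  L → B B: FIRST \ {ε} = { 'e' } — disjoint from FOLLOW(L)

B has no nullable alternative, so no FIRST/FOLLOW check is needed there.

No FIRST/FOLLOW conflicts found.

Answer: No FIRST/FOLLOW conflicts.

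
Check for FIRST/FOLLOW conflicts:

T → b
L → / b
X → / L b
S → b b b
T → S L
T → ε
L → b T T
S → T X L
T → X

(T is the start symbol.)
A FIRST/FOLLOW conflict occurs when a non-terminal N has a nullable alternative N → β (β ⇒* ε) and another alternative N → α with FIRST(α) ∩ FOLLOW(N) ≠ ∅: on such a lookahead the parser cannot decide between expanding α and letting N vanish via β.

Nullable non-terminals: T.
FIRST sets used below: FIRST(S) = { '/', 'b' }, FIRST(X) = { '/' }

T: nullable alternative(s) T → ε; FOLLOW(T) = { $, '/', 'b' }
  T → b: FIRST \ {ε} = { 'b' } — overlaps FOLLOW(T) on { 'b' }: CONFLICT
  T → S L: FIRST \ {ε} = { '/', 'b' } — overlaps FOLLOW(T) on { '/', 'b' }: CONFLICT
  T → ε: FIRST \ {ε} = { } — this is the only nullable alternative, skip
  T → X: FIRST \ {ε} = { '/' } — overlaps FOLLOW(T) on { '/' }: CONFLICT

L, S, X have no nullable alternative, so no FIRST/FOLLOW check is needed there.

So the grammar has 3 FIRST/FOLLOW conflicts (marked CONFLICT above).

Answer: Yes. T → b with FOLLOW(T) on { 'b' }; T → S L with FOLLOW(T) on { '/', 'b' }; T → X with FOLLOW(T) on { '/' }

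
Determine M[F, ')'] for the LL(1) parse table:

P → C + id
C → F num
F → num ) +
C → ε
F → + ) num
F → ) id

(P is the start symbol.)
F → ) id

To find M[F, ')'], we find productions for F where ')' is in the predict set (PREDICT(N → α) = (FIRST(α) \ {ε}) ∪ (FOLLOW(N) if α ⇒* ε)).

F → num ) +: PREDICT = { 'num' }
F → + ) num: PREDICT = { '+' }
F → ) id: PREDICT = { ')' }
  ')' is in predict set, so this production goes in M[F, ')']

M[F, ')'] = F → ) id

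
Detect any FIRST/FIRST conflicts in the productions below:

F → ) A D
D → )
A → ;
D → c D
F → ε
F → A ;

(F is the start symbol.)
No FIRST/FIRST conflicts.

A FIRST/FIRST conflict occurs when two productions N → α and N → β for the same non-terminal have FIRST(α) ∩ FIRST(β) ≠ ∅ (with ε ∈ FIRST of a nullable right-hand side, so two nullable alternatives also conflict).

FIRST sets of the non-terminals at (or reachable through a nullable prefix from) the front of some alternative:
  FIRST(A) = { ';' }

Productions for F:
  F → ) A D: FIRST = { ')' }
  F → ε: FIRST = { ε }
  F → A ;: FIRST = { ';' }
Productions for D:
  D → ): FIRST = { ')' }
  D → c D: FIRST = { 'c' }
A has only one production, so no FIRST/FIRST conflict is possible there.

All alternatives of each non-terminal have pairwise disjoint FIRST sets.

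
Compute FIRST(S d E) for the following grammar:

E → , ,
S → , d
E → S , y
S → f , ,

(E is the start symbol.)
{ ',', 'f' }

FIRST sets of the non-terminals involved (from the grammar, by fixed-point iteration):
  FIRST(S) = { ',', 'f' }

To compute FIRST(S d E), process the symbols left to right:
Symbol S is a non-terminal. Add FIRST(S) \ {ε} = { ',', 'f' }
S is not nullable (ε ∉ FIRST(S)), so stop here.
FIRST(S d E) = { ',', 'f' }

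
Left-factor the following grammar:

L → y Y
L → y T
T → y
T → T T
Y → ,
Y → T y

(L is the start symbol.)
Left-factoring transforms A → αβ₁ | αβ₂ into A → αA' and A' → β₁ | β₂
(α is the longest common prefix among the alternatives). Repeat until
no nonterminal has two alternatives with a common prefix.

Round 1: L has alternatives sharing prefix 'y'. Introduce L': L → y L'
  Add: L' → Y
  Add: L' → T

No remaining common prefixes — done.

Resulting grammar:
L → y L'
L' → Y
L' → T
T → y
T → T T
Y → ,
Y → T y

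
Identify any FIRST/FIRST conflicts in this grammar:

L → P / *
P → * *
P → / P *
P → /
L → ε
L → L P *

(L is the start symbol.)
FIRST sets of the non-terminals at (or reachable through a nullable prefix from) the front of some alternative:
  FIRST(P) = { '*', '/' }
  FIRST(L) = { '*', '/', ε }

Productions for L:
  L → P / *: FIRST = { '*', '/' }
  L → ε: FIRST = { ε }
  L → L P *: FIRST = { '*', '/' }
Productions for P:
  P → * *: FIRST = { '*' }
  P → / P *: FIRST = { '/' }
  P → /: FIRST = { '/' }

Conflict for L: L → P / * and L → L P *
  Overlap: { '*', '/' }
Conflict for P: P → / P * and P → /
  Overlap: { '/' }

Answer: Yes. L → P '/' '*' / L → L P '*' on { '*', '/' }; P → '/' P '*' / P → '/' on { '/' }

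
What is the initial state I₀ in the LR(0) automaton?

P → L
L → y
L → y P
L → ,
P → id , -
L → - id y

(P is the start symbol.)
First, augment the grammar with P' → P
I₀ = CLOSURE({ [P' → . P] }):
  [P' → . P] has the dot before P: add [P → . L], [P → . id , -]
  [P → . L] has the dot before L: add [L → . y], [L → . y P], [L → . ,], [L → . - id y]
No further items can be added.

I₀ = { [L → . ,], [L → . - id y], [L → . y P], [L → . y], [P → . L], [P → . id , -], [P' → . P] }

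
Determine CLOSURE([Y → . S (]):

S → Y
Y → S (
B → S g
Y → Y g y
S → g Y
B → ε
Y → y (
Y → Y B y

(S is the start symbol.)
{ [S → . Y], [S → . g Y], [Y → . S (], [Y → . Y B y], [Y → . Y g y], [Y → . y (] }

To compute CLOSURE, for each item [A → α.Bβ] where B is a non-terminal, add [B → .γ] for all productions B → γ; repeat for the newly added items until nothing changes.

Start with: [Y → . S (]
  [Y → . S (] has the dot before S: add [S → . Y], [S → . g Y]
  [S → . Y] has the dot before Y: add [Y → . Y g y], [Y → . y (], [Y → . Y B y]
No further items can be added.

CLOSURE = { [S → . Y], [S → . g Y], [Y → . S (], [Y → . Y B y], [Y → . Y g y], [Y → . y (] }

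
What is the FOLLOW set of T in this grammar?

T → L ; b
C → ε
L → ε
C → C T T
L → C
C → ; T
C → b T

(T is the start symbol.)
{ $, ';', 'b' }

T is the start symbol, so $ ∈ FOLLOW(T).
In C → C T T: T is followed by T, add FIRST(T) \ {ε} = { ';', 'b' }
In C → C T T: T is at the end, add FOLLOW(C)
In C → ; T: T is at the end, add FOLLOW(C)
In C → b T: T is at the end, add FOLLOW(C)

The FOLLOW sets referred to above (computed the same way, to a fixed point):
  FOLLOW(C) = { ';', 'b' }

Taking the union: FOLLOW(T) = { $, ';', 'b' }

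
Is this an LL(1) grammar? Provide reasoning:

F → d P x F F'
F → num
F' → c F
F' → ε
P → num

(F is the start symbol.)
A grammar is LL(1) if for each non-terminal N with multiple productions, the predict sets of those productions are pairwise disjoint, where PREDICT(N → α) = (FIRST(α) \ {ε}) ∪ (FOLLOW(N) if α ⇒* ε).

Relevant sets:
  FOLLOW(F') = { $, 'c' }

For F:
  PREDICT(F → d P x F F') = { 'd' }
  PREDICT(F → num) = { 'num' }
For F':
  PREDICT(F' → c F) = { 'c' }
  PREDICT(F' → ε) = { $, 'c' }
P has a single production, so nothing to check there.

Conflict found: Predict set conflict for F': { 'c' }
The grammar is NOT LL(1).

Answer: No. Predict set conflict for F': { 'c' }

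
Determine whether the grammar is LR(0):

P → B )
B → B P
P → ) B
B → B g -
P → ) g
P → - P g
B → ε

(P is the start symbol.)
A grammar is LR(0) if no state in the canonical LR(0) collection has:
  - both a shift item (dot before a terminal) and a complete item (shift-reduce conflict), or
  - two or more complete items (reduce-reduce conflict; the accept item [P' → P .] counts as a complete item here).

Augment with P' → P and build the canonical LR(0) collection (I0 = CLOSURE({[P' → . P]}), then GOTO on every symbol after a dot until no new states appear). It has 13 states:
  I0: { [B → . B P], [B → . B g -], [B → .], [P → . ) B], [P → . ) g], [P → . - P g], [P → . B )], [P' → . P] }  — shift, reduce
  I1: { [B → . B P], [B → . B g -], [B → .], [P → ) . B], [P → ) . g] }  — shift, reduce
  I2: { [B → . B P], [B → . B g -], [B → .], [P → - . P g], [P → . ) B], [P → . ) g], [P → . - P g], [P → . B )] }  — shift, reduce
  I3: { [B → . B P], [B → . B g -], [B → .], [B → B . P], [B → B . g -], [P → . ) B], [P → . ) g], [P → . - P g], [P → . B )], [P → B . )] }  — shift, reduce
  I4: { [P' → P .] }  — accept
  I5: { [B → . B P], [B → . B g -], [B → .], [P → ) . B], [P → ) . g], [P → B ) .] }  — shift, 2 reduces
  I6: { [B → B P .] }  — reduce
  I7: { [B → B g . -] }  — shift
  I8: { [B → B g - .] }  — reduce
  I9: { [B → . B P], [B → . B g -], [B → .], [B → B . P], [B → B . g -], [P → ) B .], [P → . ) B], [P → . ) g], [P → . - P g], [P → . B )] }  — shift, 2 reduces
  I10: { [P → ) g .] }  — reduce
  I11: { [P → - P . g] }  — shift
  I12: { [P → - P g .] }  — reduce

Conflict in state I0:
  Shift-reduce conflict between [B → .] and [P → . ) B]
So the grammar is NOT LR(0).

Answer: No. Shift-reduce conflict between [B → .] and [P → . ) B]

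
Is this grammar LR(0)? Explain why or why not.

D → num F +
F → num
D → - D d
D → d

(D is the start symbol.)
Yes, the grammar is LR(0)

A grammar is LR(0) if no state in the canonical LR(0) collection has:
  - both a shift item (dot before a terminal) and a complete item (shift-reduce conflict), or
  - two or more complete items (reduce-reduce conflict; the accept item [D' → D .] counts as a complete item here).

Augment with D' → D and build the canonical LR(0) collection (I0 = CLOSURE({[D' → . D]}), then GOTO on every symbol after a dot until no new states appear). It has 10 states:
  I0: { [D → . - D d], [D → . d], [D → . num F +], [D' → . D] }  — shift
  I1: { [D → - . D d], [D → . - D d], [D → . d], [D → . num F +] }  — shift
  I2: { [D' → D .] }  — accept
  I3: { [D → d .] }  — reduce
  I4: { [D → num . F +], [F → . num] }  — shift
  I5: { [D → num F . +] }  — shift
  I6: { [F → num .] }  — reduce
  I7: { [D → num F + .] }  — reduce
  I8: { [D → - D . d] }  — shift
  I9: { [D → - D d .] }  — reduce

Every state is either a pure shift/goto state or contains exactly one complete item and nothing to shift — no conflicts. The grammar is LR(0).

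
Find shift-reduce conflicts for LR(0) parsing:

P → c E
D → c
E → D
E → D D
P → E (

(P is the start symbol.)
Yes — I1: [E → D .] vs [D → . c]; I4: [D → c .] vs [D → . c]

A shift-reduce conflict occurs when an LR(0) state has both:
  - a complete (reduce) item [A → α .] (dot at the end), and
  - a shift item [B → β . c γ] (dot before a terminal).

Augment with P' → P and build the canonical LR(0) collection (I0 = CLOSURE({[P' → . P]}), then GOTO on every symbol after a dot until no new states appear). It has 9 states:
  I0: { [D → . c], [E → . D D], [E → . D], [P → . E (], [P → . c E], [P' → . P] }  — shift
  I1: { [D → . c], [E → D . D], [E → D .] }  — shift, reduce
  I2: { [P → E . (] }  — shift
  I3: { [P' → P .] }  — accept
  I4: { [D → . c], [D → c .], [E → . D D], [E → . D], [P → c . E] }  — shift, reduce
  I5: { [P → c E .] }  — reduce
  I6: { [D → c .] }  — reduce
  I7: { [P → E ( .] }  — reduce
  I8: { [E → D D .] }  — reduce

I1 contains reduce item [E → D .] and shift item [D → . c] — shift-reduce conflict.
I4 contains reduce item [D → c .] and shift item [D → . c] — shift-reduce conflict.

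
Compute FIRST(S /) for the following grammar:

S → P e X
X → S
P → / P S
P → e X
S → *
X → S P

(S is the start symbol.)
{ '*', '/', 'e' }

FIRST sets of the non-terminals involved (from the grammar, by fixed-point iteration):
  FIRST(S) = { '*', '/', 'e' }

To compute FIRST(S /), process the symbols left to right:
Symbol S is a non-terminal. Add FIRST(S) \ {ε} = { '*', '/', 'e' }
S is not nullable (ε ∉ FIRST(S)), so stop here.
FIRST(S /) = { '*', '/', 'e' }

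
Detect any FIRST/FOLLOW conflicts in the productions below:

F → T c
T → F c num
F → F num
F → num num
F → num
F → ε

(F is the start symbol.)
A FIRST/FOLLOW conflict occurs when a non-terminal N has a nullable alternative N → β (β ⇒* ε) and another alternative N → α with FIRST(α) ∩ FOLLOW(N) ≠ ∅: on such a lookahead the parser cannot decide between expanding α and letting N vanish via β.

Nullable non-terminals: F.
FIRST sets used below: FIRST(T) = { 'c', 'num' }, FIRST(F) = { 'c', 'num', ε }

F: nullable alternative(s) F → ε; FOLLOW(F) = { $, 'c', 'num' }
  F → T c: FIRST \ {ε} = { 'c', 'num' } — overlaps FOLLOW(F) on { 'c', 'num' }: CONFLICT
  F → F num: FIRST \ {ε} = { 'c', 'num' } — overlaps FOLLOW(F) on { 'c', 'num' }: CONFLICT
  F → num num: FIRST \ {ε} = { 'num' } — overlaps FOLLOW(F) on { 'num' }: CONFLICT
  F → num: FIRST \ {ε} = { 'num' } — overlaps FOLLOW(F) on { 'num' }: CONFLICT
  F → ε: FIRST \ {ε} = { } — this is the only nullable alternative, skip

T has no nullable alternative, so no FIRST/FOLLOW check is needed there.

So the grammar has 4 FIRST/FOLLOW conflicts (marked CONFLICT above).

Answer: Yes. F → T c with FOLLOW(F) on { 'c', 'num' }; F → F num with FOLLOW(F) on { 'c', 'num' }; F → num num with FOLLOW(F) on { 'num' }; F → num with FOLLOW(F) on { 'num' }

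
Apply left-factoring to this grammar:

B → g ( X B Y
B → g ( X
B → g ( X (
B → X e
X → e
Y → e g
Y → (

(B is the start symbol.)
Left-factoring transforms A → αβ₁ | αβ₂ into A → αA' and A' → β₁ | β₂
(α is the longest common prefix among the alternatives). Repeat until
no nonterminal has two alternatives with a common prefix.

Round 1: B has alternatives sharing prefix 'g ( X'. Introduce B': B → g ( X B'
  Add: B' → B Y
  Add: B' → ε
  Add: B' → (

No remaining common prefixes — done.

Resulting grammar:
B → g ( X B'
B' → B Y
B' → ε
B' → (
B → X e
X → e
Y → e g
Y → (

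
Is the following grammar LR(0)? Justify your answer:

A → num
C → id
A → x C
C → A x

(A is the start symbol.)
Augment with A' → A and build the canonical LR(0) collection (I0 = CLOSURE({[A' → . A]}), then GOTO on every symbol after a dot until no new states appear). It has 8 states:
  I0: { [A → . num], [A → . x C], [A' → . A] }  — shift
  I1: { [A' → A .] }  — accept
  I2: { [A → num .] }  — reduce
  I3: { [A → . num], [A → . x C], [A → x . C], [C → . A x], [C → . id] }  — shift
  I4: { [C → A . x] }  — shift
  I5: { [A → x C .] }  — reduce
  I6: { [C → id .] }  — reduce
  I7: { [C → A x .] }  — reduce

Every state is either a pure shift/goto state or contains exactly one complete item and nothing to shift — no conflicts. The grammar is LR(0).

Answer: Yes, the grammar is LR(0)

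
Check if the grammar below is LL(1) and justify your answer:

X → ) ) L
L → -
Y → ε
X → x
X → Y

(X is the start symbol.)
A grammar is LL(1) if for each non-terminal N with multiple productions, the predict sets of those productions are pairwise disjoint, where PREDICT(N → α) = (FIRST(α) \ {ε}) ∪ (FOLLOW(N) if α ⇒* ε).

Relevant sets:
  FIRST(Y) = { ε }
  FOLLOW(X) = { $ }

For X:
  PREDICT(X → ')' ')' L) = { ')' }
  PREDICT(X → x) = { 'x' }
  PREDICT(X → Y) = { $ }
L, Y have a single production, so nothing to check there.

All predict sets are disjoint. The grammar IS LL(1).

Answer: Yes, the grammar is LL(1).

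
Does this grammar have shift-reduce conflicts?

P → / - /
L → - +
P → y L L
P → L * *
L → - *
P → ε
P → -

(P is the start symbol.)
Yes — I0: [P → .] vs [L → . - *]; I1: [P → - .] vs [L → - . *]

A shift-reduce conflict occurs when an LR(0) state has both:
  - a complete (reduce) item [A → α .] (dot at the end), and
  - a shift item [B → β . c γ] (dot before a terminal).

Augment with P' → P and build the canonical LR(0) collection (I0 = CLOSURE({[P' → . P]}), then GOTO on every symbol after a dot until no new states appear). It has 15 states:
  I0: { [L → . - *], [L → . - +], [P → . -], [P → . / - /], [P → . L * *], [P → . y L L], [P → .], [P' → . P] }  — shift, reduce
  I1: { [L → - . *], [L → - . +], [P → - .] }  — shift, reduce
  I2: { [P → / . - /] }  — shift
  I3: { [P → L . * *] }  — shift
  I4: { [P' → P .] }  — accept
  I5: { [L → . - *], [L → . - +], [P → y . L L] }  — shift
  I6: { [L → - . *], [L → - . +] }  — shift
  I7: { [L → . - *], [L → . - +], [P → y L . L] }  — shift
  I8: { [P → y L L .] }  — reduce
  I9: { [L → - * .] }  — reduce
  I10: { [L → - + .] }  — reduce
  I11: { [P → L * . *] }  — shift
  I12: { [P → L * * .] }  — reduce
  I13: { [P → / - . /] }  — shift
  I14: { [P → / - / .] }  — reduce

I0 contains reduce item [P → .] and shift items [L → . - *], [L → . - +], [P → . -], [P → . / - /], [P → . y L L] — shift-reduce conflict.
I1 contains reduce item [P → - .] and shift items [L → - . *], [L → - . +] — shift-reduce conflict.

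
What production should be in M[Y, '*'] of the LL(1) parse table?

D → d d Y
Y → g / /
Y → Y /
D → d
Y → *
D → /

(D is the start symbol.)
Y → Y /, Y → *

To find M[Y, '*'], we find productions for Y where '*' is in the predict set (PREDICT(N → α) = (FIRST(α) \ {ε}) ∪ (FOLLOW(N) if α ⇒* ε)).

Relevant sets:
  FIRST(Y) = { '*', 'g' }

Y → g / /: PREDICT = { 'g' }
Y → Y /: PREDICT = { '*', 'g' }
  '*' is in predict set, so this production goes in M[Y, '*']
Y → *: PREDICT = { '*' }
  '*' is in predict set, so this production goes in M[Y, '*']

M[Y, '*'] = Y → Y /, Y → *  (a multiply-defined cell — the grammar is not LL(1))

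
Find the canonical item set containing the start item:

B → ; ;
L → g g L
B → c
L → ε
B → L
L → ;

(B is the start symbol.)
First, augment the grammar with B' → B
I₀ = CLOSURE({ [B' → . B] }):
  [B' → . B] has the dot before B: add [B → . ; ;], [B → . c], [B → . L]
  [B → . L] has the dot before L: add [L → . g g L], [L → .], [L → . ;]
No further items can be added.

I₀ = { [B → . ; ;], [B → . L], [B → . c], [B' → . B], [L → . ;], [L → . g g L], [L → .] }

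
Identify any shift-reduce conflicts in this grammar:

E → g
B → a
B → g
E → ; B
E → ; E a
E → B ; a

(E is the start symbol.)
A shift-reduce conflict occurs when an LR(0) state has both:
  - a complete (reduce) item [A → α .] (dot at the end), and
  - a shift item [B → β . c γ] (dot before a terminal).

Augment with E' → E and build the canonical LR(0) collection (I0 = CLOSURE({[E' → . E]}), then GOTO on every symbol after a dot until no new states appear). It has 11 states:
  I0: { [B → . a], [B → . g], [E → . ; B], [E → . ; E a], [E → . B ; a], [E → . g], [E' → . E] }  — shift
  I1: { [B → . a], [B → . g], [E → . ; B], [E → . ; E a], [E → . B ; a], [E → . g], [E → ; . B], [E → ; . E a] }  — shift
  I2: { [E → B . ; a] }  — shift
  I3: { [E' → E .] }  — accept
  I4: { [B → a .] }  — reduce
  I5: { [B → g .], [E → g .] }  — 2 reduces
  I6: { [E → B ; . a] }  — shift
  I7: { [E → B ; a .] }  — reduce
  I8: { [E → ; B .], [E → B . ; a] }  — shift, reduce
  I9: { [E → ; E . a] }  — shift
  I10: { [E → ; E a .] }  — reduce

I8 contains reduce item [E → ; B .] and shift item [E → B . ; a] — shift-reduce conflict.

Answer: Yes — I8: [E → ; B .] vs [E → B . ; a]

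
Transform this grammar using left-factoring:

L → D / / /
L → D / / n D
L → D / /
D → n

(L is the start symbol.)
Left-factoring transforms A → αβ₁ | αβ₂ into A → αA' and A' → β₁ | β₂
(α is the longest common prefix among the alternatives). Repeat until
no nonterminal has two alternatives with a common prefix.

Round 1: L has alternatives sharing prefix 'D / /'. Introduce L': L → D / / L'
  Add: L' → /
  Add: L' → n D
  Add: L' → ε

No remaining common prefixes — done.

Resulting grammar:
L → D / / L'
L' → /
L' → n D
L' → ε
D → n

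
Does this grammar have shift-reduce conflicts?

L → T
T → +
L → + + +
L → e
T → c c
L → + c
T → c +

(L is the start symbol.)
A shift-reduce conflict occurs when an LR(0) state has both:
  - a complete (reduce) item [A → α .] (dot at the end), and
  - a shift item [B → β . c γ] (dot before a terminal).

Augment with L' → L and build the canonical LR(0) collection (I0 = CLOSURE({[L' → . L]}), then GOTO on every symbol after a dot until no new states appear). It has 11 states:
  I0: { [L → . + + +], [L → . + c], [L → . T], [L → . e], [L' → . L], [T → . +], [T → . c +], [T → . c c] }  — shift
  I1: { [L → + . + +], [L → + . c], [T → + .] }  — shift, reduce
  I2: { [L' → L .] }  — accept
  I3: { [L → T .] }  — reduce
  I4: { [T → c . +], [T → c . c] }  — shift
  I5: { [L → e .] }  — reduce
  I6: { [T → c + .] }  — reduce
  I7: { [T → c c .] }  — reduce
  I8: { [L → + + . +] }  — shift
  I9: { [L → + c .] }  — reduce
  I10: { [L → + + + .] }  — reduce

I1 contains reduce item [T → + .] and shift items [L → + . + +], [L → + . c] — shift-reduce conflict.

Answer: Yes — I1: [T → + .] vs [L → + . + +]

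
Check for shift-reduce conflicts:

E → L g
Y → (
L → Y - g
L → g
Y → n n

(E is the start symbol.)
A shift-reduce conflict occurs when an LR(0) state has both:
  - a complete (reduce) item [A → α .] (dot at the end), and
  - a shift item [B → β . c γ] (dot before a terminal).

Augment with E' → E and build the canonical LR(0) collection (I0 = CLOSURE({[E' → . E]}), then GOTO on every symbol after a dot until no new states appear). It has 11 states:
  I0: { [E → . L g], [E' → . E], [L → . Y - g], [L → . g], [Y → . (], [Y → . n n] }  — shift
  I1: { [Y → ( .] }  — reduce
  I2: { [E' → E .] }  — accept
  I3: { [E → L . g] }  — shift
  I4: { [L → Y . - g] }  — shift
  I5: { [L → g .] }  — reduce
  I6: { [Y → n . n] }  — shift
  I7: { [Y → n n .] }  — reduce
  I8: { [L → Y - . g] }  — shift
  I9: { [L → Y - g .] }  — reduce
  I10: { [E → L g .] }  — reduce

No state contains both a complete item and a shift item.

Answer: No shift-reduce conflicts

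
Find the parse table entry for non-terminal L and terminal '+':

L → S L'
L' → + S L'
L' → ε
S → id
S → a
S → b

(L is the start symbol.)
To find M[L, '+'], we find productions for L where '+' is in the predict set (PREDICT(N → α) = (FIRST(α) \ {ε}) ∪ (FOLLOW(N) if α ⇒* ε)).

Relevant sets:
  FIRST(S) = { 'a', 'b', 'id' }

L → S L': PREDICT = { 'a', 'b', 'id' }

M[L, '+'] is empty (no production applies)

Answer: Empty (error entry)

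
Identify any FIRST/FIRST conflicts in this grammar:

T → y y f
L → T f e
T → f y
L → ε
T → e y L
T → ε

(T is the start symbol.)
A FIRST/FIRST conflict occurs when two productions N → α and N → β for the same non-terminal have FIRST(α) ∩ FIRST(β) ≠ ∅ (with ε ∈ FIRST of a nullable right-hand side, so two nullable alternatives also conflict).

FIRST sets of the non-terminals at (or reachable through a nullable prefix from) the front of some alternative:
  FIRST(T) = { 'e', 'f', 'y', ε }

Productions for T:
  T → y y f: FIRST = { 'y' }
  T → f y: FIRST = { 'f' }
  T → e y L: FIRST = { 'e' }
  T → ε: FIRST = { ε }
Productions for L:
  L → T f e: FIRST = { 'e', 'f', 'y' }
  L → ε: FIRST = { ε }

All alternatives of each non-terminal have pairwise disjoint FIRST sets.

Answer: No FIRST/FIRST conflicts.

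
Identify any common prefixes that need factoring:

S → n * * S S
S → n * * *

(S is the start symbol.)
Left-factoring is needed when two productions for the same non-terminal
share a common prefix on the right-hand side.

Productions for S:
  S → n * * S S
  S → n * * *

Found common prefix 'n * *' in productions for S

Answer: Yes, S has productions with common prefix 'n * *'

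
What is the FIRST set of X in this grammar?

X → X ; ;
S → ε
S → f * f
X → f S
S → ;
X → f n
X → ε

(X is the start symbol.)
{ ';', 'f', ε }

To compute FIRST(X), examine every production with X on the left-hand side, reading each right-hand side left to right until a non-nullable symbol is reached.

From X → X ; ;:
  - X is the symbol being defined: contributes nothing new
    X is nullable, so continue to the next symbol
  - ';' is a terminal: add ';' and stop
From X → f S:
  - f is a terminal: add 'f' and stop
From X → f n:
  - f is a terminal: add 'f' and stop
From X → ε:
  - ε-production, so ε ∈ FIRST(X)

Collecting: FIRST(X) = { ';', 'f', ε }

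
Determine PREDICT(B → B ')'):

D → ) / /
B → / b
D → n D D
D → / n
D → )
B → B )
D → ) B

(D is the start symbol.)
{ '/' }

PREDICT(B → B ')') = (FIRST(RHS) \ {ε}) ∪ (FOLLOW(B) if ε ∈ FIRST(RHS), i.e. RHS ⇒* ε)
FIRST(B) = { '/' }
FIRST(B ')') = { '/' }
ε ∉ FIRST(B ')'), so FOLLOW(B) is not added.
PREDICT(B → B ')') = { '/' }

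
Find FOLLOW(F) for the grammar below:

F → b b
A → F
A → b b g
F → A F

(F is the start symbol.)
F is the start symbol, so $ ∈ FOLLOW(F).
In A → F: F is at the end, add FOLLOW(A)
In F → A F: F is at the end; this adds FOLLOW(F) to itself — nothing new

The FOLLOW sets referred to above (computed the same way, to a fixed point):
  FOLLOW(A) = { 'b' }

Taking the union: FOLLOW(F) = { $, 'b' }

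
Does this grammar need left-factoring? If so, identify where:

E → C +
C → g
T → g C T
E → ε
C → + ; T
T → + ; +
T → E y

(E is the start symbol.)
Left-factoring is needed when two productions for the same non-terminal
share a common prefix on the right-hand side.

Productions for E:
  E → C +
  E → ε
Productions for C:
  C → g
  C → + ; T
Productions for T:
  T → g C T
  T → + ; +
  T → E y

No common prefixes found.

Answer: No, left-factoring is not needed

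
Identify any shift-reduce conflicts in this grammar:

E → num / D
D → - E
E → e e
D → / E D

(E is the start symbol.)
No shift-reduce conflicts

A shift-reduce conflict occurs when an LR(0) state has both:
  - a complete (reduce) item [A → α .] (dot at the end), and
  - a shift item [B → β . c γ] (dot before a terminal).

Augment with E' → E and build the canonical LR(0) collection (I0 = CLOSURE({[E' → . E]}), then GOTO on every symbol after a dot until no new states appear). It has 12 states:
  I0: { [E → . e e], [E → . num / D], [E' → . E] }  — shift
  I1: { [E' → E .] }  — accept
  I2: { [E → e . e] }  — shift
  I3: { [E → num . / D] }  — shift
  I4: { [D → . - E], [D → . / E D], [E → num / . D] }  — shift
  I5: { [D → - . E], [E → . e e], [E → . num / D] }  — shift
  I6: { [D → / . E D], [E → . e e], [E → . num / D] }  — shift
  I7: { [E → num / D .] }  — reduce
  I8: { [D → . - E], [D → . / E D], [D → / E . D] }  — shift
  I9: { [D → / E D .] }  — reduce
  I10: { [D → - E .] }  — reduce
  I11: { [E → e e .] }  — reduce

No state contains both a complete item and a shift item.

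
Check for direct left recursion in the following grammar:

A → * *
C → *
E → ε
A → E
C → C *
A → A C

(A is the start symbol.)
Yes, C, A are left-recursive

A → * *: starts with '*'
C → *: starts with '*'
E → ε: starts with ε
A → E: starts with E
C → C *: LEFT RECURSIVE (starts with C)
A → A C: LEFT RECURSIVE (starts with A)

The grammar has direct left recursion on: C, A.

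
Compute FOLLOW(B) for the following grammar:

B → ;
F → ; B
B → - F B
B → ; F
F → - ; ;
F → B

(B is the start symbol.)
{ $, '-', ';' }

B is the start symbol, so $ ∈ FOLLOW(B).
In F → ; B: B is at the end, add FOLLOW(F)
In B → - F B: B is at the end; this adds FOLLOW(B) to itself — nothing new
In F → B: B is at the end, add FOLLOW(F)

The FOLLOW sets referred to above (computed the same way, to a fixed point):
  FOLLOW(F) = { $, '-', ';' }

Taking the union: FOLLOW(B) = { $, '-', ';' }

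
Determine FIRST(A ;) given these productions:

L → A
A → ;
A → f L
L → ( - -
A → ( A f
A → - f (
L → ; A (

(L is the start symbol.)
FIRST sets of the non-terminals involved (from the grammar, by fixed-point iteration):
  FIRST(A) = { '(', '-', ';', 'f' }

To compute FIRST(A ;), process the symbols left to right:
Symbol A is a non-terminal. Add FIRST(A) \ {ε} = { '(', '-', ';', 'f' }
A is not nullable (ε ∉ FIRST(A)), so stop here.
FIRST(A ;) = { '(', '-', ';', 'f' }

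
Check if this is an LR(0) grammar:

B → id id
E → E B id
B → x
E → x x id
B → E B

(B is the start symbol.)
No. Shift-reduce conflict between [B → x .] and [E → x . x id]

Augment with B' → B and build the canonical LR(0) collection (I0 = CLOSURE({[B' → . B]}), then GOTO on every symbol after a dot until no new states appear). It has 10 states:
  I0: { [B → . E B], [B → . id id], [B → . x], [B' → . B], [E → . E B id], [E → . x x id] }  — shift
  I1: { [B' → B .] }  — accept
  I2: { [B → . E B], [B → . id id], [B → . x], [B → E . B], [E → . E B id], [E → . x x id], [E → E . B id] }  — shift
  I3: { [B → id . id] }  — shift
  I4: { [B → x .], [E → x . x id] }  — shift, reduce
  I5: { [E → x x . id] }  — shift
  I6: { [E → x x id .] }  — reduce
  I7: { [B → id id .] }  — reduce
  I8: { [B → E B .], [E → E B . id] }  — shift, reduce
  I9: { [E → E B id .] }  — reduce

Conflict in state I4:
  Shift-reduce conflict between [B → x .] and [E → x . x id]
So the grammar is NOT LR(0).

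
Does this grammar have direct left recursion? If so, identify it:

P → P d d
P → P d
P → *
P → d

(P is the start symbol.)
Yes, P is left-recursive

P → P d d: LEFT RECURSIVE (starts with P)
P → P d: LEFT RECURSIVE (starts with P)
P → *: starts with '*'
P → d: starts with d

The grammar has direct left recursion on: P.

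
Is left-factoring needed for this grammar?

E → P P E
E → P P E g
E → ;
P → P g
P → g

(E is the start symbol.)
Left-factoring is needed when two productions for the same non-terminal
share a common prefix on the right-hand side.

Productions for E:
  E → P P E
  E → P P E g
  E → ;
Productions for P:
  P → P g
  P → g

Found common prefix 'P P E' in productions for E

Answer: Yes, E has productions with common prefix 'P P E'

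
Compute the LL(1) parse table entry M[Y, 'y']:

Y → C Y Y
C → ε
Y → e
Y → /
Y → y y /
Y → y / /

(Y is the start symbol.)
To find M[Y, 'y'], we find productions for Y where 'y' is in the predict set (PREDICT(N → α) = (FIRST(α) \ {ε}) ∪ (FOLLOW(N) if α ⇒* ε)).

Relevant sets:
  FIRST(C) = { ε }
  FIRST(Y) = { '/', 'e', 'y' }

Y → C Y Y: PREDICT = { '/', 'e', 'y' }
  'y' is in predict set, so this production goes in M[Y, 'y']
Y → e: PREDICT = { 'e' }
Y → /: PREDICT = { '/' }
Y → y y /: PREDICT = { 'y' }
  'y' is in predict set, so this production goes in M[Y, 'y']
Y → y / /: PREDICT = { 'y' }
  'y' is in predict set, so this production goes in M[Y, 'y']

M[Y, 'y'] = Y → C Y Y, Y → y y /, Y → y / /  (a multiply-defined cell — the grammar is not LL(1))

Answer: Y → C Y Y, Y → y y /, Y → y / /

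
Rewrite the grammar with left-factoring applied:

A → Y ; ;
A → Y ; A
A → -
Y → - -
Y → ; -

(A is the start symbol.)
A → Y ; A'
A' → ;
A' → A
A → -
Y → - -
Y → ; -

Left-factoring transforms A → αβ₁ | αβ₂ into A → αA' and A' → β₁ | β₂
(α is the longest common prefix among the alternatives). Repeat until
no nonterminal has two alternatives with a common prefix.

Round 1: A has alternatives sharing prefix 'Y ;'. Introduce A': A → Y ; A'
  Add: A' → ;
  Add: A' → A

No remaining common prefixes — done.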